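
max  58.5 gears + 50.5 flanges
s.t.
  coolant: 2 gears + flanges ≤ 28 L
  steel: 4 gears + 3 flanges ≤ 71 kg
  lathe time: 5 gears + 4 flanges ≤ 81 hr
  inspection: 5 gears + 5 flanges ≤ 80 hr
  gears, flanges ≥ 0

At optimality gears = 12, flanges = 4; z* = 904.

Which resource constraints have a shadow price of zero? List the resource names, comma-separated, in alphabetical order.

lathe time, steel

coolant: 28/28 (binding)
steel: 60/71 (slack 11)
lathe time: 76/81 (slack 5)
inspection: 80/80 (binding)
By complementary slackness, a constraint with positive slack has shadow price 0 → lathe time, steel.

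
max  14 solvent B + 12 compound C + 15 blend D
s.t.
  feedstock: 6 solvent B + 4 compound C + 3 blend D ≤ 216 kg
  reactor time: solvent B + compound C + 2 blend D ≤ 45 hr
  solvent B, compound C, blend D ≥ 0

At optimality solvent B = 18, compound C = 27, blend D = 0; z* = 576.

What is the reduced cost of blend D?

-4

At the optimum: feedstock uses 216 of 216 (binding); reactor time uses 45 of 45 (binding).
Dual feasibility on the basic columns requires 6·y_feedstock + 1·y_reactor time = 14, 4·y_feedstock + 1·y_reactor time = 12.
→ y_feedstock = 1 and y_reactor time = 8.
Reduced cost of blend D: c₃ − yᵀa₃ = 15 − (1·3 + 8·2) = 15 − 19 = -4.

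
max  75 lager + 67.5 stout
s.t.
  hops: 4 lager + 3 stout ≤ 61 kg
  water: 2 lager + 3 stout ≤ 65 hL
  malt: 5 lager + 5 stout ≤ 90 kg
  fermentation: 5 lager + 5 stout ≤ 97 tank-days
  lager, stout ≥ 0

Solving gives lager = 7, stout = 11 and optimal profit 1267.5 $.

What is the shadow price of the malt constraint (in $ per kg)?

9

Check each constraint at x*: hops 61/61 (tight); water 47/65 (slack 18); malt 90/90 (tight); fermentation 90/97 (slack 7).
Since water, fermentation are not tight, their duals are 0.
Dual feasibility on the basic columns requires 4·y_hops + 5·y_malt = 75, 3·y_hops + 5·y_malt = 67.5.
→ y_hops = 7.5 and y_malt = 9.
Shadow price of malt = 9.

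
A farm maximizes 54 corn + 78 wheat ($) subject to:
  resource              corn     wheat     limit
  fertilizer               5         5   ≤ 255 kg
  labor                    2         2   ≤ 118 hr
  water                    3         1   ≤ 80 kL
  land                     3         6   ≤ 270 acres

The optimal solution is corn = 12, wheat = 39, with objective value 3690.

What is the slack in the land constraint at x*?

0

land used = 3·12 + 6·39 = 270; slack = 270 − 270 = 0.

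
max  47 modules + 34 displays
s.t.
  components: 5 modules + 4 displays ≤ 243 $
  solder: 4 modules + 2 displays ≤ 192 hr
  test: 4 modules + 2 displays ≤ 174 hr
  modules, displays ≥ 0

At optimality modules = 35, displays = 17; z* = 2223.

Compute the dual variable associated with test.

3

At the optimum: components uses 243 of 243 (binding); solder uses 174 of 192 (slack = 18); test uses 174 of 174 (binding).
By complementary slackness, y = 0 for the non-binding constraint.
Dual feasibility on the basic columns requires 5·y_components + 4·y_test = 47, 4·y_components + 2·y_test = 34.
Solving: y_components = 7, y_test = 3.
Shadow price of test = 3.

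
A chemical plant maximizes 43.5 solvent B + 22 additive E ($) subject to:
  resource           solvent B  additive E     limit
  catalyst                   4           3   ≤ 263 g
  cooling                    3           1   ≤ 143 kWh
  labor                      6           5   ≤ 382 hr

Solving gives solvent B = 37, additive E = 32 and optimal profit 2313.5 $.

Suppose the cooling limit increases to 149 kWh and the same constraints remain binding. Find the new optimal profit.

Check each constraint at x*: catalyst 244/263 (slack 19); cooling 143/143 (tight); labor 382/382 (tight).
By complementary slackness, y = 0 for the non-binding constraint.
Dual feasibility on the basic columns requires 3·y_cooling + 6·y_labor = 43.5, 1·y_cooling + 5·y_labor = 22.
→ y_cooling = 9.5 and y_labor = 2.5.
Δz = y_cooling·Δb = 9.5 × (6) = 57, so new z* = 2313.5 + 57 = 2370.5.

2370.5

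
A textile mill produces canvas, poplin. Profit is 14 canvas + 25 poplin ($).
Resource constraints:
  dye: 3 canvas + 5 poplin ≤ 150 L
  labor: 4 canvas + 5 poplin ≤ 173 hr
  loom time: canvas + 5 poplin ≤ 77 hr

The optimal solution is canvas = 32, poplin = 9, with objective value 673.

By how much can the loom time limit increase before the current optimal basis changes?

Binding constraints: labor, loom time. The basis is B = [[4,5],[1,5]] with det 15.
Per unit increase in loom time, x* moves by d = (-0.3333, 0.2667).
The basis stays optimal until dye becomes binding; allowable increase = 27 hr.

27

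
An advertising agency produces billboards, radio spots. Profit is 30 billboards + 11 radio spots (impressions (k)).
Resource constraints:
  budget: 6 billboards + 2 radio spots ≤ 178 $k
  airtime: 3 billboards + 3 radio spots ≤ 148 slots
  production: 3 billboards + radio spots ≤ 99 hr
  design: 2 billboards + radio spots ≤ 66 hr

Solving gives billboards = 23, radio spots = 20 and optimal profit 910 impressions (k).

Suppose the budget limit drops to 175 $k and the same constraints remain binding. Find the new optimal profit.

898

Binding: budget and design. Non-binding: airtime (19 unused), production (10 unused).
Slack constraints have shadow price 0 (complementary slackness).
From A_Bᵀ y = c: 6·y_budget + 2·y_design = 30; 2·y_budget + 1·y_design = 11.
→ y_budget = 4 and y_design = 3.
Δz = y_budget·Δb = 4 × (-3) = -12, so new z* = 910 − 12 = 898.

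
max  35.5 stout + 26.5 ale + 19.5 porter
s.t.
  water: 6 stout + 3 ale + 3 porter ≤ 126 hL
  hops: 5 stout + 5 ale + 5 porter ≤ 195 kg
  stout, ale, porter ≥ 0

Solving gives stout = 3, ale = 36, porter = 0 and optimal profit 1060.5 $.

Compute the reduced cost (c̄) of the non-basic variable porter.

-7

At the optimum: water uses 126 of 126 (binding); hops uses 195 of 195 (binding).
The binding rows give the dual system: 6·y_water + 5·y_hops = 35.5 and 3·y_water + 5·y_hops = 26.5.
Solving: y_water = 3, y_hops = 3.5.
Reduced cost of porter: c₃ − yᵀa₃ = 19.5 − (3·3 + 3.5·5) = 19.5 − 26.5 = -7.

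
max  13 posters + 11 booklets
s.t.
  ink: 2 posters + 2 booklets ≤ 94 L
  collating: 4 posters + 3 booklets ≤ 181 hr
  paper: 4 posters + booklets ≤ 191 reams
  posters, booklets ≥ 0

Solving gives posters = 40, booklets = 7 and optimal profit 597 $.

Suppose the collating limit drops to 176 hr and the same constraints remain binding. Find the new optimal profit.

587

At the optimum: ink uses 94 of 94 (binding); collating uses 181 of 181 (binding); paper uses 167 of 191 (slack = 24).
By complementary slackness, y = 0 for the non-binding constraint.
The binding rows give the dual system: 2·y_ink + 4·y_collating = 13 and 2·y_ink + 3·y_collating = 11.
This yields shadow prices y_ink = 2.5, y_collating = 2.
Δz = y_collating·Δb = 2 × (-5) = -10, so new z* = 597 − 10 = 587.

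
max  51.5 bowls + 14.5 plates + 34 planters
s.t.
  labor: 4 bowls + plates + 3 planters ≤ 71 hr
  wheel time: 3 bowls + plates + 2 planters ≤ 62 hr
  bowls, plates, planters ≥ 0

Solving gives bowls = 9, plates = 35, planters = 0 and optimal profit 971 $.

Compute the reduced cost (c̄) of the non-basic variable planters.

Both labor and wheel time are binding at x*.
From A_Bᵀ y = c: 4·y_labor + 3·y_wheel time = 51.5; 1·y_labor + 1·y_wheel time = 14.5.
This yields shadow prices y_labor = 8, y_wheel time = 6.5.
Reduced cost of planters: c₃ − yᵀa₃ = 34 − (8·3 + 6.5·2) = 34 − 37 = -3.

-3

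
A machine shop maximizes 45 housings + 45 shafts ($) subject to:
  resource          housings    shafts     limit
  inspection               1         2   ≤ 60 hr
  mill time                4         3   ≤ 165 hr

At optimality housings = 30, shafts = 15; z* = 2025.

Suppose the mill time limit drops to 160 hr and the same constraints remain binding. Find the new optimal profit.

1980

Check each constraint at x*: inspection 60/60 (tight); mill time 165/165 (tight).
The binding rows give the dual system: 1·y_inspection + 4·y_mill time = 45 and 2·y_inspection + 3·y_mill time = 45.
Solving: y_inspection = 9, y_mill time = 9.
Δz = y_mill time·Δb = 9 × (-5) = -45, so new z* = 2025 − 45 = 1980.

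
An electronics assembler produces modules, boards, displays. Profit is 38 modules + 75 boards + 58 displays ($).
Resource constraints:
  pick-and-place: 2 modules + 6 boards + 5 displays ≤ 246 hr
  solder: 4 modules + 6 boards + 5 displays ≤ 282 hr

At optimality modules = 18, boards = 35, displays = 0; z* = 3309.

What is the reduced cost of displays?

Both pick-and-place and solder are binding at x*.
The binding rows give the dual system: 2·y_pick-and-place + 4·y_solder = 38 and 6·y_pick-and-place + 6·y_solder = 75.
→ y_pick-and-place = 6 and y_solder = 6.5.
Reduced cost of displays: c₃ − yᵀa₃ = 58 − (6·5 + 6.5·5) = 58 − 62.5 = -4.5.

-4.5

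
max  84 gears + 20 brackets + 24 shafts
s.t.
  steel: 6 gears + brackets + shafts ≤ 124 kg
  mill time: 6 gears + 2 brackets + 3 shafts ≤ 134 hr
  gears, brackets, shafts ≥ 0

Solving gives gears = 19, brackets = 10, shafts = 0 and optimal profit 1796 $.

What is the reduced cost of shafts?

-2

At the optimum: steel uses 124 of 124 (binding); mill time uses 134 of 134 (binding).
The binding rows give the dual system: 6·y_steel + 6·y_mill time = 84 and 1·y_steel + 2·y_mill time = 20.
This yields shadow prices y_steel = 8, y_mill time = 6.
Reduced cost of shafts: c₃ − yᵀa₃ = 24 − (8·1 + 6·3) = 24 − 26 = -2.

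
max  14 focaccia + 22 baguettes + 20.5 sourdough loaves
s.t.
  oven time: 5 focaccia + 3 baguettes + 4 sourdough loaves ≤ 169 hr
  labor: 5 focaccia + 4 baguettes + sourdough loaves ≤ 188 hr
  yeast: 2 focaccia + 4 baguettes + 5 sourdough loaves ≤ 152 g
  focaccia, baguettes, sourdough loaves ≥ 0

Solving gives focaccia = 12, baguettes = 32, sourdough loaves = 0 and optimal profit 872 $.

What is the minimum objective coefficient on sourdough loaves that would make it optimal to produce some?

Binding: labor and yeast. Non-binding: oven time (13 unused).
Slack constraints have shadow price 0 (complementary slackness).
From A_Bᵀ y = c: 5·y_labor + 2·y_yeast = 14; 4·y_labor + 4·y_yeast = 22.
→ y_labor = 1 and y_yeast = 4.5.
sourdough loaves enters the basis when its profit ≥ yᵀa₃ = 1·1 + 4.5·5 = 23.5.

23.5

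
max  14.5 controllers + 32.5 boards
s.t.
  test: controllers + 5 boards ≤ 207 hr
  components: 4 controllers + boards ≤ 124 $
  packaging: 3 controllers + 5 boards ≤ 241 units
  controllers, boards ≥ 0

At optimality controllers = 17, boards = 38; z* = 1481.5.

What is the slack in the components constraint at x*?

18

components used = 4·17 + 1·38 = 106; slack = 124 − 106 = 18.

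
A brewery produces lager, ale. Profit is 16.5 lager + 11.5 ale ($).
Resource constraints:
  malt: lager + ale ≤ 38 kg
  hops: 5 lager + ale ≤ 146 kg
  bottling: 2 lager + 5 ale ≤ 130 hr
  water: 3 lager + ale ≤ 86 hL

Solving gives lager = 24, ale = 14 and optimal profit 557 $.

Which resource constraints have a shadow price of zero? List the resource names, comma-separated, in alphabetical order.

bottling, hops

malt: 38/38 (binding)
hops: 134/146 (slack 12)
bottling: 118/130 (slack 12)
water: 86/86 (binding)
By complementary slackness, a constraint with positive slack has shadow price 0 → bottling, hops.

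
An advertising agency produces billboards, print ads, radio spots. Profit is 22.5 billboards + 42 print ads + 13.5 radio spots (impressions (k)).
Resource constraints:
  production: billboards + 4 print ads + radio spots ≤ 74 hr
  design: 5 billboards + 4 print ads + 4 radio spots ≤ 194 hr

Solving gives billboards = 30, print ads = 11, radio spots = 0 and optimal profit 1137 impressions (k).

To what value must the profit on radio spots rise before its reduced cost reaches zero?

19.5

Check each constraint at x*: production 74/74 (tight); design 194/194 (tight).
From A_Bᵀ y = c: 1·y_production + 5·y_design = 22.5; 4·y_production + 4·y_design = 42.
This yields shadow prices y_production = 7.5, y_design = 3.
radio spots enters the basis when its profit ≥ yᵀa₃ = 7.5·1 + 3·4 = 19.5.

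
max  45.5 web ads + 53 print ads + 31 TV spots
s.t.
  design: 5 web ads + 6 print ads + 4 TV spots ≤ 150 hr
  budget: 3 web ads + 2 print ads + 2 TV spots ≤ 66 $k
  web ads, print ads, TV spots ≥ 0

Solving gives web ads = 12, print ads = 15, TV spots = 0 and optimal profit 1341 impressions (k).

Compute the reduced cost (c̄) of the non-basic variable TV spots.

-5

Check each constraint at x*: design 150/150 (tight); budget 66/66 (tight).
The binding rows give the dual system: 5·y_design + 3·y_budget = 45.5 and 6·y_design + 2·y_budget = 53.
→ y_design = 8.5 and y_budget = 1.
Reduced cost of TV spots: c₃ − yᵀa₃ = 31 − (8.5·4 + 1·2) = 31 − 36 = -5.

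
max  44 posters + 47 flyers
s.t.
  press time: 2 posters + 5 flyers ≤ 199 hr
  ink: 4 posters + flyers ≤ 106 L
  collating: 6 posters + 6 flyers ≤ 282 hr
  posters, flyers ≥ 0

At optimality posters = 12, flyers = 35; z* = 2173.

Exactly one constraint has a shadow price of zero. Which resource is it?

ink

press time: 199/199 (binding)
ink: 83/106 (slack 23)
collating: 282/282 (binding)
By complementary slackness, a constraint with positive slack has shadow price 0 → ink.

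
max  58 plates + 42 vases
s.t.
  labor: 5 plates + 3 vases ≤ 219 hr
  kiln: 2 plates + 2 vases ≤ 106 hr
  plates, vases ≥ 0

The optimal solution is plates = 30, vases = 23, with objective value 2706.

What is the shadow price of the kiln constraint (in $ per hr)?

Check each constraint at x*: labor 219/219 (tight); kiln 106/106 (tight).
From A_Bᵀ y = c: 5·y_labor + 2·y_kiln = 58; 3·y_labor + 2·y_kiln = 42.
This yields shadow prices y_labor = 8, y_kiln = 9.
Shadow price of kiln = 9.

9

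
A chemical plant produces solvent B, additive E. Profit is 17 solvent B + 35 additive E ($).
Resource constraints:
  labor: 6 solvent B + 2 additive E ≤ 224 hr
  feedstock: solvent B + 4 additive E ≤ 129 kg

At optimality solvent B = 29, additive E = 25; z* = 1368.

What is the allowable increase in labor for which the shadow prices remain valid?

550

Binding constraints: labor, feedstock. The basis is B = [[6,2],[1,4]] with det 22.
Per unit increase in labor, x* moves by d = (0.1818, -0.0455).
The basis stays optimal until additive E reaches 0; allowable increase = 550 hr.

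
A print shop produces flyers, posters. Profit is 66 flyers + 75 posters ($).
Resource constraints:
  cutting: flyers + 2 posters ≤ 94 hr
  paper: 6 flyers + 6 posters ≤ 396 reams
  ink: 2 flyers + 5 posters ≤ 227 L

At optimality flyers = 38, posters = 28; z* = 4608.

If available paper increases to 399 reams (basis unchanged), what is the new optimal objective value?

4636.5

Check each constraint at x*: cutting 94/94 (tight); paper 396/396 (tight); ink 216/227 (slack 11).
Since ink is not tight, its dual is 0.
The binding rows give the dual system: 1·y_cutting + 6·y_paper = 66 and 2·y_cutting + 6·y_paper = 75.
Solving: y_cutting = 9, y_paper = 9.5.
Δz = y_paper·Δb = 9.5 × (3) = 28.5, so new z* = 4608 + 28.5 = 4636.5.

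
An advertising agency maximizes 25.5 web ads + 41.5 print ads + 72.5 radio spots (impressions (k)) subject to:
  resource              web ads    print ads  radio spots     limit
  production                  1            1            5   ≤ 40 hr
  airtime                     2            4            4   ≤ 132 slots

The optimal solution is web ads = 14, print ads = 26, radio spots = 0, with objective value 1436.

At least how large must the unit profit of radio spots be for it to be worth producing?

79.5

At the optimum: production uses 40 of 40 (binding); airtime uses 132 of 132 (binding).
Dual feasibility on the basic columns requires 1·y_production + 2·y_airtime = 25.5, 1·y_production + 4·y_airtime = 41.5.
Solving: y_production = 9.5, y_airtime = 8.
radio spots enters the basis when its profit ≥ yᵀa₃ = 9.5·5 + 8·4 = 79.5.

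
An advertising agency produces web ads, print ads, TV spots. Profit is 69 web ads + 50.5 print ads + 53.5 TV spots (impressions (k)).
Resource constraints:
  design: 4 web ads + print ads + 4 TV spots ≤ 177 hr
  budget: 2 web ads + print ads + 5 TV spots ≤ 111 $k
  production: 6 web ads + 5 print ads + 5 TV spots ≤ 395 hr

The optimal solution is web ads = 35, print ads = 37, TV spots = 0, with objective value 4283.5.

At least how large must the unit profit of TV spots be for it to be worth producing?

59.5

Binding: design and production. Non-binding: budget (4 unused).
By complementary slackness, y = 0 for the non-binding constraint.
Dual feasibility on the basic columns requires 4·y_design + 6·y_production = 69, 1·y_design + 5·y_production = 50.5.
→ y_design = 3 and y_production = 9.5.
TV spots enters the basis when its profit ≥ yᵀa₃ = 3·4 + 9.5·5 = 59.5.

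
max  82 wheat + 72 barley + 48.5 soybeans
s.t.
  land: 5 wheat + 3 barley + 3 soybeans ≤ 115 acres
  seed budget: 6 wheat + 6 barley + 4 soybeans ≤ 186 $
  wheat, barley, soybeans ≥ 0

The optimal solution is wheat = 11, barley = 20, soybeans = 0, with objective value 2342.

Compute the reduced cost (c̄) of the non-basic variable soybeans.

-4.5

Both land and seed budget are binding at x*.
Dual feasibility on the basic columns requires 5·y_land + 6·y_seed budget = 82, 3·y_land + 6·y_seed budget = 72.
This yields shadow prices y_land = 5, y_seed budget = 9.5.
Reduced cost of soybeans: c₃ − yᵀa₃ = 48.5 − (5·3 + 9.5·4) = 48.5 − 53 = -4.5.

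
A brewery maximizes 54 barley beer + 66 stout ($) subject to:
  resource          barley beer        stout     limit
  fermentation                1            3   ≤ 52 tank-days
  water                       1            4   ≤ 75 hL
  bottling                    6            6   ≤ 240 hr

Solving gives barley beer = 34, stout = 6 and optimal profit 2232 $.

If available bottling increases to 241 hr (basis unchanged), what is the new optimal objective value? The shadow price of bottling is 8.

2240

Δb = 1, so new z* = 2232 + (8)·(1) = 2232 + 8 = 2240.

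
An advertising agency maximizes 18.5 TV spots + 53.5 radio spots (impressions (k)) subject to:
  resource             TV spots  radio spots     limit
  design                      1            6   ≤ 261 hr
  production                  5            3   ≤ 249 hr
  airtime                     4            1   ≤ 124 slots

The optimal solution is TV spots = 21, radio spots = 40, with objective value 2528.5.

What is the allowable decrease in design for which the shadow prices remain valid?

Binding constraints: design, airtime. The basis is B = [[1,6],[4,1]] with det -23.
Per unit decrease in design, x* moves by d = (0.0435, -0.1739).
The basis stays optimal until radio spots reaches 0; allowable decrease = 230 hr.

230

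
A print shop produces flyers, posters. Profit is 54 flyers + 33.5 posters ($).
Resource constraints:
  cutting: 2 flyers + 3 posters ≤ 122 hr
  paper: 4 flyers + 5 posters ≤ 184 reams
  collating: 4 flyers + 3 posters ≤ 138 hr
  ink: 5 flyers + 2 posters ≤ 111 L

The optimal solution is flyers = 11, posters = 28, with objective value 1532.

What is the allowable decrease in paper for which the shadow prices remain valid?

Binding constraints: paper, ink. The basis is B = [[4,5],[5,2]] with det -17.
Per unit decrease in paper, x* moves by d = (0.1176, -0.2941).
The basis stays optimal until posters reaches 0; allowable decrease = 95.2 reams.

95.2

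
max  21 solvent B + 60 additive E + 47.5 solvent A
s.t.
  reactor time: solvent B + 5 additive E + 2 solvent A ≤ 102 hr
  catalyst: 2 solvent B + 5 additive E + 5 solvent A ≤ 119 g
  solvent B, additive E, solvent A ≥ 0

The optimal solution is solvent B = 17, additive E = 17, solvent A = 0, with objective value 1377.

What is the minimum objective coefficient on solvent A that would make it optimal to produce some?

51

Both reactor time and catalyst are binding at x*.
Dual feasibility on the basic columns requires 1·y_reactor time + 2·y_catalyst = 21, 5·y_reactor time + 5·y_catalyst = 60.
Solving: y_reactor time = 3, y_catalyst = 9.
solvent A enters the basis when its profit ≥ yᵀa₃ = 3·2 + 9·5 = 51.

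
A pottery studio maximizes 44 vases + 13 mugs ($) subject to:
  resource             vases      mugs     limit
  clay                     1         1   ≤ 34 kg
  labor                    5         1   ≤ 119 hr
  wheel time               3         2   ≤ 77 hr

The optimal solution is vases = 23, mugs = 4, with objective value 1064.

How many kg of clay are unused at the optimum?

clay used = 1·23 + 1·4 = 27; slack = 34 − 27 = 7.

7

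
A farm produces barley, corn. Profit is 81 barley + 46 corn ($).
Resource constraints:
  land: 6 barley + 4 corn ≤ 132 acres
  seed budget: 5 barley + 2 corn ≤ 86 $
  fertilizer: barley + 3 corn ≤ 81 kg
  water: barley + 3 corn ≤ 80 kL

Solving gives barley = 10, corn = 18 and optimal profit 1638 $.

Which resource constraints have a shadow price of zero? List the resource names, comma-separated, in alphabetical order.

fertilizer, water

land: 132/132 (binding)
seed budget: 86/86 (binding)
fertilizer: 64/81 (slack 17)
water: 64/80 (slack 16)
By complementary slackness, a constraint with positive slack has shadow price 0 → fertilizer, water.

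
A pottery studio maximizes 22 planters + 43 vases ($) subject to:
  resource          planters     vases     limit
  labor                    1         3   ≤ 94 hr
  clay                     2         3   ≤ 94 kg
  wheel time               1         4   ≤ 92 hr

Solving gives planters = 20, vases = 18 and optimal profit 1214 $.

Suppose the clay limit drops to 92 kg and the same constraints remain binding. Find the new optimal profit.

1196

Binding: clay and wheel time. Non-binding: labor (20 unused).
Since labor is not tight, its dual is 0.
Dual feasibility on the basic columns requires 2·y_clay + 1·y_wheel time = 22, 3·y_clay + 4·y_wheel time = 43.
→ y_clay = 9 and y_wheel time = 4.
Δz = y_clay·Δb = 9 × (-2) = -18, so new z* = 1214 − 18 = 1196.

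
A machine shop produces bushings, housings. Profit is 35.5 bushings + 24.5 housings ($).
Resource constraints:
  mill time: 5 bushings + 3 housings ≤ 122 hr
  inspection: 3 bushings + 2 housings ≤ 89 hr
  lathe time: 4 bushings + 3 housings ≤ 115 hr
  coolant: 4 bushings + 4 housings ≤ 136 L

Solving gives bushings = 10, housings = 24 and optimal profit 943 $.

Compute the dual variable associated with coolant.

Binding: mill time and coolant. Non-binding: inspection (11 unused), lathe time (3 unused).
Slack constraints have shadow price 0 (complementary slackness).
Dual feasibility on the basic columns requires 5·y_mill time + 4·y_coolant = 35.5, 3·y_mill time + 4·y_coolant = 24.5.
→ y_mill time = 5.5 and y_coolant = 2.
Shadow price of coolant = 2.

2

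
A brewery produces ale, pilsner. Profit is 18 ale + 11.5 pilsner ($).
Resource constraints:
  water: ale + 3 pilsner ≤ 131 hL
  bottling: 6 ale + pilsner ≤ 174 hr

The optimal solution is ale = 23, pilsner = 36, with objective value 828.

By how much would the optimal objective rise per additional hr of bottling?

Both water and bottling are binding at x*.
Dual feasibility on the basic columns requires 1·y_water + 6·y_bottling = 18, 3·y_water + 1·y_bottling = 11.5.
This yields shadow prices y_water = 3, y_bottling = 2.5.
Shadow price of bottling = 2.5.

2.5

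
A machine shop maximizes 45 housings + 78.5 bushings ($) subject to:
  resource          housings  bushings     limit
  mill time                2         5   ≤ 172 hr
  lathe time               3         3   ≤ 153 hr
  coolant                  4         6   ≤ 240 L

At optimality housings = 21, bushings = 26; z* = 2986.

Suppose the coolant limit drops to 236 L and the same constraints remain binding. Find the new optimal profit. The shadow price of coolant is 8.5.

2952

Δb = -4, so new z* = 2986 + (8.5)·(-4) = 2986 − 34 = 2952.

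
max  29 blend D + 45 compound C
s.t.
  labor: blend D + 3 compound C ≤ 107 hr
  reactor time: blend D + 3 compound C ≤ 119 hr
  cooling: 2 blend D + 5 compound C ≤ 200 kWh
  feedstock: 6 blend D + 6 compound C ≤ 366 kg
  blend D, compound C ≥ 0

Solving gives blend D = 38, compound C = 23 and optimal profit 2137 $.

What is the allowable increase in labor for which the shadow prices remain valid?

6

Binding constraints: labor, feedstock. The basis is B = [[1,3],[6,6]] with det -12.
Per unit increase in labor, x* moves by d = (-0.5, 0.5).
The basis stays optimal until cooling becomes binding; allowable increase = 6 hr.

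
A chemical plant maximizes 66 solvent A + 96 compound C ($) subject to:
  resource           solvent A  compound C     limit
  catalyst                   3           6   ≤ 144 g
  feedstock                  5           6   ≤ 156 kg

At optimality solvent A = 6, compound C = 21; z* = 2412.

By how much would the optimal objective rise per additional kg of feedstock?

9

Check each constraint at x*: catalyst 144/144 (tight); feedstock 156/156 (tight).
The binding rows give the dual system: 3·y_catalyst + 5·y_feedstock = 66 and 6·y_catalyst + 6·y_feedstock = 96.
This yields shadow prices y_catalyst = 7, y_feedstock = 9.
Shadow price of feedstock = 9.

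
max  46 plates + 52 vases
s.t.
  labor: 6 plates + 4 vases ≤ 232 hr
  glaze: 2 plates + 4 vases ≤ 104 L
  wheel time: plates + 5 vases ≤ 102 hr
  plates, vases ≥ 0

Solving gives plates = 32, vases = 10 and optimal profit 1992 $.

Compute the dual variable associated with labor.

Check each constraint at x*: labor 232/232 (tight); glaze 104/104 (tight); wheel time 82/102 (slack 20).
Slack constraints have shadow price 0 (complementary slackness).
The binding rows give the dual system: 6·y_labor + 2·y_glaze = 46 and 4·y_labor + 4·y_glaze = 52.
→ y_labor = 5 and y_glaze = 8.
Shadow price of labor = 5.

5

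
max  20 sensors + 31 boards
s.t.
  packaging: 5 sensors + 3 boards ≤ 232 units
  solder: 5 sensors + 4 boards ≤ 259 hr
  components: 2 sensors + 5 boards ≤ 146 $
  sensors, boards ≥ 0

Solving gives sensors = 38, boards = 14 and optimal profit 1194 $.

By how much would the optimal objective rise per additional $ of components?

5

Check each constraint at x*: packaging 232/232 (tight); solder 246/259 (slack 13); components 146/146 (tight).
Since solder is not tight, its dual is 0.
Dual feasibility on the basic columns requires 5·y_packaging + 2·y_components = 20, 3·y_packaging + 5·y_components = 31.
→ y_packaging = 2 and y_components = 5.
Shadow price of components = 5.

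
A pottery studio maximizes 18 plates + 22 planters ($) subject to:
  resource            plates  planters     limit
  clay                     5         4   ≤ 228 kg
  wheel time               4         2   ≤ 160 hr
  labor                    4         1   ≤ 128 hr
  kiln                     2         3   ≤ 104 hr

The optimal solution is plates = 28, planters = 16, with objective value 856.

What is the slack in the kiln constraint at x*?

0

kiln used = 2·28 + 3·16 = 104; slack = 104 − 104 = 0.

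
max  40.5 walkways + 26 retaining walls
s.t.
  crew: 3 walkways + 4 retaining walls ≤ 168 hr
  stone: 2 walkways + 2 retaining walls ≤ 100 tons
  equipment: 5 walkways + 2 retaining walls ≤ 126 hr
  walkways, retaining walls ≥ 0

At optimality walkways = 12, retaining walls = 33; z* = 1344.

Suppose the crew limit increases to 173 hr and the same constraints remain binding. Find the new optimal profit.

1361.5

Binding: crew and equipment. Non-binding: stone (10 unused).
Since stone is not tight, its dual is 0.
From A_Bᵀ y = c: 3·y_crew + 5·y_equipment = 40.5; 4·y_crew + 2·y_equipment = 26.
This yields shadow prices y_crew = 3.5, y_equipment = 6.
Δz = y_crew·Δb = 3.5 × (5) = 17.5, so new z* = 1344 + 17.5 = 1361.5.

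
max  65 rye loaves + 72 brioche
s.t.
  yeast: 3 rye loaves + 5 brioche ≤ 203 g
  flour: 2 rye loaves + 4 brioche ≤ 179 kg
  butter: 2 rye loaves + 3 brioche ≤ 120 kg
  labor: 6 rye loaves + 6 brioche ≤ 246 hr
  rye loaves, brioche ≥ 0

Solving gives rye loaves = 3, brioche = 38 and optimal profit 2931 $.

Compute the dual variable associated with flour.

Binding: butter and labor. Non-binding: yeast (4 unused), flour (21 unused).
Slack constraints have shadow price 0 (complementary slackness).
From A_Bᵀ y = c: 2·y_butter + 6·y_labor = 65; 3·y_butter + 6·y_labor = 72.
→ y_butter = 7 and y_labor = 8.5.
Shadow price of flour = 0.

0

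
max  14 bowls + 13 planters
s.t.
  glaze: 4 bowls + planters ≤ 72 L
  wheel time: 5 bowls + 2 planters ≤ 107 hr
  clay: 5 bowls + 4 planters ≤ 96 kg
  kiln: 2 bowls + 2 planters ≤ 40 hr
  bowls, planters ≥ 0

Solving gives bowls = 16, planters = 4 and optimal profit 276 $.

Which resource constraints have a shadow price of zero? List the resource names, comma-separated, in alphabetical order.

glaze: 68/72 (slack 4)
wheel time: 88/107 (slack 19)
clay: 96/96 (binding)
kiln: 40/40 (binding)
By complementary slackness, a constraint with positive slack has shadow price 0 → glaze, wheel time.

glaze, wheel time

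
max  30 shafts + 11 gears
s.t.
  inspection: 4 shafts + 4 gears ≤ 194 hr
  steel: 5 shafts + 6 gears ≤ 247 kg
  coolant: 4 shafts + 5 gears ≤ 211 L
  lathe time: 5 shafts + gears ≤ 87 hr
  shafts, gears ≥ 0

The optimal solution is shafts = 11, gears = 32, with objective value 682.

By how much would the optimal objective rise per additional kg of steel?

At the optimum: inspection uses 172 of 194 (slack = 22); steel uses 247 of 247 (binding); coolant uses 204 of 211 (slack = 7); lathe time uses 87 of 87 (binding).
Since inspection, coolant are not tight, their duals are 0.
The binding rows give the dual system: 5·y_steel + 5·y_lathe time = 30 and 6·y_steel + 1·y_lathe time = 11.
→ y_steel = 1 and y_lathe time = 5.
Shadow price of steel = 1.

1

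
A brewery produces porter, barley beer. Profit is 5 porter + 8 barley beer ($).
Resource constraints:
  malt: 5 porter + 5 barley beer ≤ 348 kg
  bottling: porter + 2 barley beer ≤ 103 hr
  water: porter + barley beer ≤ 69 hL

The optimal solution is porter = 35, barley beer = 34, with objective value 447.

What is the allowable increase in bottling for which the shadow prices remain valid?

Binding constraints: bottling, water. The basis is B = [[1,2],[1,1]] with det -1.
Per unit increase in bottling, x* moves by d = (-1, 1).
The basis stays optimal until porter reaches 0; allowable increase = 35 hr.

35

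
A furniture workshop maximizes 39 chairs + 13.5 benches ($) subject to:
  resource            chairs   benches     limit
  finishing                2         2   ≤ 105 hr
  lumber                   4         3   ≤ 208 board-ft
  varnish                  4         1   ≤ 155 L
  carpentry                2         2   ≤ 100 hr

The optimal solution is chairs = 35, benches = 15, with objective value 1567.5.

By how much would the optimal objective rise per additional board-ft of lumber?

At the optimum: finishing uses 100 of 105 (slack = 5); lumber uses 185 of 208 (slack = 23); varnish uses 155 of 155 (binding); carpentry uses 100 of 100 (binding).
Since finishing, lumber are not tight, their duals are 0.
Dual feasibility on the basic columns requires 4·y_varnish + 2·y_carpentry = 39, 1·y_varnish + 2·y_carpentry = 13.5.
This yields shadow prices y_varnish = 8.5, y_carpentry = 2.5.
Shadow price of lumber = 0.

0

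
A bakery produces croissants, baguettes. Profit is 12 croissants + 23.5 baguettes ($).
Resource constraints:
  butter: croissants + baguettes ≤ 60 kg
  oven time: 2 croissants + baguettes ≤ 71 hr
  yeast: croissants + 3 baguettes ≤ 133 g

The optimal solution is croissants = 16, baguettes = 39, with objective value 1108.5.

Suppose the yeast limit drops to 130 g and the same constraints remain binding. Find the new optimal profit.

At the optimum: butter uses 55 of 60 (slack = 5); oven time uses 71 of 71 (binding); yeast uses 133 of 133 (binding).
Since butter is not tight, its dual is 0.
From A_Bᵀ y = c: 2·y_oven time + 1·y_yeast = 12; 1·y_oven time + 3·y_yeast = 23.5.
→ y_oven time = 2.5 and y_yeast = 7.
Δz = y_yeast·Δb = 7 × (-3) = -21, so new z* = 1108.5 − 21 = 1087.5.

1087.5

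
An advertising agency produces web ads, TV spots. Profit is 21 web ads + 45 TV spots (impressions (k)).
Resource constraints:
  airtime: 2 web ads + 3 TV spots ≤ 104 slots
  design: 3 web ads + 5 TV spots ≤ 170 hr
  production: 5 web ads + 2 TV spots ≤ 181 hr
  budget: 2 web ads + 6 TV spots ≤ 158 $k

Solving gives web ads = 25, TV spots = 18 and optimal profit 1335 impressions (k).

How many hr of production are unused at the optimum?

20

production used = 5·25 + 2·18 = 161; slack = 181 − 161 = 20.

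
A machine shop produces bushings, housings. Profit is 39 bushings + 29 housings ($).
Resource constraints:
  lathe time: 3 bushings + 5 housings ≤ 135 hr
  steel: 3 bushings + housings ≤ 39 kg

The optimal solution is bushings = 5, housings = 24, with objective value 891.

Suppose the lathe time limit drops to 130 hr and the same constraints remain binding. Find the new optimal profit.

Check each constraint at x*: lathe time 135/135 (tight); steel 39/39 (tight).
The binding rows give the dual system: 3·y_lathe time + 3·y_steel = 39 and 5·y_lathe time + 1·y_steel = 29.
→ y_lathe time = 4 and y_steel = 9.
Δz = y_lathe time·Δb = 4 × (-5) = -20, so new z* = 891 − 20 = 871.

871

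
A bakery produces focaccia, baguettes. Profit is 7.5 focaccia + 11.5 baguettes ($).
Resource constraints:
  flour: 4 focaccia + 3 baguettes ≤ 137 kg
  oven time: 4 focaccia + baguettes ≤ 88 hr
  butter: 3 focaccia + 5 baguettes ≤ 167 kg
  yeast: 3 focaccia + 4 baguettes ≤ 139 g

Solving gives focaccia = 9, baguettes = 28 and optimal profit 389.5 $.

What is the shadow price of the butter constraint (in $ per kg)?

At the optimum: flour uses 120 of 137 (slack = 17); oven time uses 64 of 88 (slack = 24); butter uses 167 of 167 (binding); yeast uses 139 of 139 (binding).
By complementary slackness, y = 0 for the non-binding constraints.
From A_Bᵀ y = c: 3·y_butter + 3·y_yeast = 7.5; 5·y_butter + 4·y_yeast = 11.5.
This yields shadow prices y_butter = 1.5, y_yeast = 1.
Shadow price of butter = 1.5.

1.5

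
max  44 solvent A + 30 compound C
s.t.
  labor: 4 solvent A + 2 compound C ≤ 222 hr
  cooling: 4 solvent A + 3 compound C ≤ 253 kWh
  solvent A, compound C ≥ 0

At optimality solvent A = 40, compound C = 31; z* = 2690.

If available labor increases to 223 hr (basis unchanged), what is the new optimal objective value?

2693

Both labor and cooling are binding at x*.
From A_Bᵀ y = c: 4·y_labor + 4·y_cooling = 44; 2·y_labor + 3·y_cooling = 30.
This yields shadow prices y_labor = 3, y_cooling = 8.
Δz = y_labor·Δb = 3 × (1) = 3, so new z* = 2690 + 3 = 2693.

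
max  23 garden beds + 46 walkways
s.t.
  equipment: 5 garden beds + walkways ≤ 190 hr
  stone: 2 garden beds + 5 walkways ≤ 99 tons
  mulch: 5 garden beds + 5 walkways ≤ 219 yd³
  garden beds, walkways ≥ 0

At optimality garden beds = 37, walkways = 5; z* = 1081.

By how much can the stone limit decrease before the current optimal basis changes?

Binding constraints: equipment, stone. The basis is B = [[5,1],[2,5]] with det 23.
Per unit decrease in stone, x* moves by d = (0.0435, -0.2174).
The basis stays optimal until walkways reaches 0; allowable decrease = 23 tons.

23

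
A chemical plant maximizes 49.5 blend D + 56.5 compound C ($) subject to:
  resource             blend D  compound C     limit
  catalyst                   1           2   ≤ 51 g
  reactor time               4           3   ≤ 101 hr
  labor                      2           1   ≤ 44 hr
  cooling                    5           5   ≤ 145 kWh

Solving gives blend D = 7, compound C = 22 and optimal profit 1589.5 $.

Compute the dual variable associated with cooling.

At the optimum: catalyst uses 51 of 51 (binding); reactor time uses 94 of 101 (slack = 7); labor uses 36 of 44 (slack = 8); cooling uses 145 of 145 (binding).
By complementary slackness, y = 0 for the non-binding constraints.
The binding rows give the dual system: 1·y_catalyst + 5·y_cooling = 49.5 and 2·y_catalyst + 5·y_cooling = 56.5.
→ y_catalyst = 7 and y_cooling = 8.5.
Shadow price of cooling = 8.5.

8.5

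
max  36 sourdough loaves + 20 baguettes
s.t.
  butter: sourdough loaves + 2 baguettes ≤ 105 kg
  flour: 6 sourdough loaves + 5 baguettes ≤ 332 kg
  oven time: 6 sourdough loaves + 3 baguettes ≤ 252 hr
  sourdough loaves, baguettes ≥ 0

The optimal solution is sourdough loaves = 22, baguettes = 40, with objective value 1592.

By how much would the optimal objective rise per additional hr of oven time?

Binding: flour and oven time. Non-binding: butter (3 unused).
Since butter is not tight, its dual is 0.
Dual feasibility on the basic columns requires 6·y_flour + 6·y_oven time = 36, 5·y_flour + 3·y_oven time = 20.
Solving: y_flour = 1, y_oven time = 5.
Shadow price of oven time = 5.

5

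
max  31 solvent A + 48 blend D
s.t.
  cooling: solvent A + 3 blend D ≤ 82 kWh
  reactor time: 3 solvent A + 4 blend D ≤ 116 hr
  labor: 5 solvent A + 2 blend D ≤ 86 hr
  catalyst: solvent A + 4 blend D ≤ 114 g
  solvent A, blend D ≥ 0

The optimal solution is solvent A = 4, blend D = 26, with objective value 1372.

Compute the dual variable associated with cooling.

Binding: cooling and reactor time. Non-binding: labor (14 unused), catalyst (6 unused).
Slack constraints have shadow price 0 (complementary slackness).
Dual feasibility on the basic columns requires 1·y_cooling + 3·y_reactor time = 31, 3·y_cooling + 4·y_reactor time = 48.
Solving: y_cooling = 4, y_reactor time = 9.
Shadow price of cooling = 4.

4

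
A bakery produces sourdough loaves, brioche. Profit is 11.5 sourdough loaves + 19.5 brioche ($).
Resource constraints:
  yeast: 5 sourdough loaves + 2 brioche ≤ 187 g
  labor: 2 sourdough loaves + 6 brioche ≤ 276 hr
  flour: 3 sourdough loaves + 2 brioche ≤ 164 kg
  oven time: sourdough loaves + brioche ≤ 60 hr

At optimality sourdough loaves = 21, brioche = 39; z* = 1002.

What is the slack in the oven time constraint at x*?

oven time used = 1·21 + 1·39 = 60; slack = 60 − 60 = 0.

0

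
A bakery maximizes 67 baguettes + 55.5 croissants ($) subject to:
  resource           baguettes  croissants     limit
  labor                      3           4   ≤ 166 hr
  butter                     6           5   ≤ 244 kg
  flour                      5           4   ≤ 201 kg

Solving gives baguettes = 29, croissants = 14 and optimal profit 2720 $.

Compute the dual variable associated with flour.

2

At the optimum: labor uses 143 of 166 (slack = 23); butter uses 244 of 244 (binding); flour uses 201 of 201 (binding).
Slack constraints have shadow price 0 (complementary slackness).
From A_Bᵀ y = c: 6·y_butter + 5·y_flour = 67; 5·y_butter + 4·y_flour = 55.5.
Solving: y_butter = 9.5, y_flour = 2.
Shadow price of flour = 2.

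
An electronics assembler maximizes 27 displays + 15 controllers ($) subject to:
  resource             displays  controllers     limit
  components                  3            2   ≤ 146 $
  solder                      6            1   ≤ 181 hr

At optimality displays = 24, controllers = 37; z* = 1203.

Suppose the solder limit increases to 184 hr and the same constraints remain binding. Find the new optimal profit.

1206

At the optimum: components uses 146 of 146 (binding); solder uses 181 of 181 (binding).
Dual feasibility on the basic columns requires 3·y_components + 6·y_solder = 27, 2·y_components + 1·y_solder = 15.
Solving: y_components = 7, y_solder = 1.
Δz = y_solder·Δb = 1 × (3) = 3, so new z* = 1203 + 3 = 1206.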